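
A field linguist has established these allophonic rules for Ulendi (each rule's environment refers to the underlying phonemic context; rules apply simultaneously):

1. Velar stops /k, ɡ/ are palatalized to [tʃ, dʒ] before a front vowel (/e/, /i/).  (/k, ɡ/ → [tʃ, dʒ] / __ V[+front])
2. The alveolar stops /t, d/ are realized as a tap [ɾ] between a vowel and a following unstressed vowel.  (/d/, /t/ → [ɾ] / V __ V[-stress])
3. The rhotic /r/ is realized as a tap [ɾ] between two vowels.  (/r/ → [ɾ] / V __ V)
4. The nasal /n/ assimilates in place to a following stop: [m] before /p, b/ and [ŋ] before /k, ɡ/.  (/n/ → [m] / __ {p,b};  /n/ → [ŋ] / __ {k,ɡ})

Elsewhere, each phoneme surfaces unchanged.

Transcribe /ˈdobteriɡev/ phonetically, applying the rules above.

/d/ (word-initial) is in the target of rule 2 but the environment (between a vowel and a following unstressed vowel) is not met → [d].
/o/ (between /d/ and /b/): no rule targets it → [o].
/b/ (between /o/ and /t/): no rule targets it → [b].
/t/ — between /b/ and /e/; rule 2 does not apply here → [t].
/e/ (between /t/ and /r/): no rule targets it → [e].
/r/ meets the environment for rule 3 (between two vowels) → [ɾ].
/i/ (between /r/ and /ɡ/) is unaffected → [i].
/ɡ/ meets the environment for rule 1 (before a front vowel) → [dʒ].
/e/ (between /ɡ/ and /v/) is unaffected → [e].
/v/ stays [v].

[ˈdobteɾidʒev]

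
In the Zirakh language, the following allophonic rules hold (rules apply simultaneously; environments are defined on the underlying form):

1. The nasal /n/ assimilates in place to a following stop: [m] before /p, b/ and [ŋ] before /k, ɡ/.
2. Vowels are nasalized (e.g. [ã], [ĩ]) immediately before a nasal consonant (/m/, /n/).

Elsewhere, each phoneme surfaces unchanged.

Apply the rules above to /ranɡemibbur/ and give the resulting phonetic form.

[rãŋɡẽmibbur]

/r/ — not in any rule's target class → [r].
/a/ (between /r/ and /n/): before a nasal consonant, so rule 2 applies → [ã].
Rule 1 applies to /n/ (between /a/ and /ɡ/: before a labial or velar stop) → [ŋ].
/ɡ/ (between /n/ and /e/): no rule targets it → [ɡ].
/e/ — between /ɡ/ and /m/, before a nasal consonant — surfaces as [ẽ] (rule 2).
/m/ (between /e/ and /i/) is unaffected → [m].
/i/ — between /m/ and /b/; rule 2 does not apply here → [i].
/b/ — not in any rule's target class → [b].
/b/ (between /b/ and /u/) is unaffected → [b].
/u/ (between /b/ and /r/) is in the target of rule 2 but the environment (before a nasal consonant) is not met → [u].
/r/ (word-final) is unaffected → [r].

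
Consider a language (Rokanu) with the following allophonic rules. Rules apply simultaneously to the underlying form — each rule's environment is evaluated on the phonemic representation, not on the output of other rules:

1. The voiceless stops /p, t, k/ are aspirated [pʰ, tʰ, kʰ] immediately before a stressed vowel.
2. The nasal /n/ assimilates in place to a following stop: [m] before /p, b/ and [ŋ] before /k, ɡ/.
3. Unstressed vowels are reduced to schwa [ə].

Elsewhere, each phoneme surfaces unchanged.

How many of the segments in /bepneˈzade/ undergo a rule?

3

Segments that undergo a rule: /e/ → [ə] (rule 3); /e/ → [ə] (rule 3); /e/ → [ə] (rule 3).
All other segments surface unchanged.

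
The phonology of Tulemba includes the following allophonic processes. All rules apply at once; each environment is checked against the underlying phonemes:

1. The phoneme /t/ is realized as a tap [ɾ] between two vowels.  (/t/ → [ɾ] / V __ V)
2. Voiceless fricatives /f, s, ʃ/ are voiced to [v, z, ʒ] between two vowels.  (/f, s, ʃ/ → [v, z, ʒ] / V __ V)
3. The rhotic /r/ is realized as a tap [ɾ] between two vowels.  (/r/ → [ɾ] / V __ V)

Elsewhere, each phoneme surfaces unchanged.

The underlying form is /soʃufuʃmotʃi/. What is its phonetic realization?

[soʒuvuʃmotʃi]

/s/ (word-initial) fails the environment for rule 2, so it stays [s].
/o/ stays [o].
/ʃ/ (between /o/ and /u/): between two vowels, so rule 2 applies → [ʒ].
/u/ — not in any rule's target class → [u].
/f/ — between /u/ and /u/, between two vowels — surfaces as [v] (rule 2).
/u/ (between /f/ and /ʃ/): no rule targets it → [u].
/ʃ/ (between /u/ and /m/): rule 2 targets it, but not between two vowels → unchanged [ʃ].
/m/ stays [m].
/o/ stays [o].
/t/ (between /o/ and /ʃ/) fails the environment for rule 1, so it stays [t].
/ʃ/ — between /t/ and /i/; rule 2 does not apply here → [ʃ].
/i/ — not in any rule's target class → [i].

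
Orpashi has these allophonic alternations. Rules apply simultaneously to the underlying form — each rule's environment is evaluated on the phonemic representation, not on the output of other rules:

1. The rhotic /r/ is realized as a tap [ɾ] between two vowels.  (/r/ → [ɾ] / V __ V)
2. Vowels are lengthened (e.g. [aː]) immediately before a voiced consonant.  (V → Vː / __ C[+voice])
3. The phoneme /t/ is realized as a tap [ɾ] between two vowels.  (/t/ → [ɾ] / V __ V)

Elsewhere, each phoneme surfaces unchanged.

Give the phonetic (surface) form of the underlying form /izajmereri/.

Rule 2 applies to /i/ (word-initial: before a voiced consonant) → [iː].
/a/ meets the environment for rule 2 (before a voiced consonant) → [aː].
/e/ meets the environment for rule 2 (before a voiced consonant) → [eː].
/r/ meets the environment for rule 1 (between two vowels) → [ɾ].
/e/ — between /r/ and /r/, before a voiced consonant — surfaces as [eː] (rule 2).
/r/ — between /e/ and /i/, between two vowels — surfaces as [ɾ] (rule 1).
/i/ (word-final) fails the environment for rule 2, so it stays [i].

[iːzaːjmeːɾeːɾi]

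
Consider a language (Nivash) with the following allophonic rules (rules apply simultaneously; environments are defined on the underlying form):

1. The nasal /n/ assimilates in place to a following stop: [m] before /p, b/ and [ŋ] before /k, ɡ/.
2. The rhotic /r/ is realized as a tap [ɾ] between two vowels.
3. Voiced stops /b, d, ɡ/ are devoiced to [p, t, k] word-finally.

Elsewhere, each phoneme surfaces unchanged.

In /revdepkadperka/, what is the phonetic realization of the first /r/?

[r]

/r/ (word-initial): rule 2 targets it, but not between two vowels → unchanged [r].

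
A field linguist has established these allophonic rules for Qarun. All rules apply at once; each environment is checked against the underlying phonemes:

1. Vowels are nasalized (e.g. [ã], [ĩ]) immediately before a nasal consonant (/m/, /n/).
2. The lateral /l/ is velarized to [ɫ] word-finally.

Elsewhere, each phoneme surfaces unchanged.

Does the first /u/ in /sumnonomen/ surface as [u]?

No

Rule 1 applies to /u/ (between /s/ and /m/: before a nasal consonant) → [ũ].
The actual realization is [ũ], not [u].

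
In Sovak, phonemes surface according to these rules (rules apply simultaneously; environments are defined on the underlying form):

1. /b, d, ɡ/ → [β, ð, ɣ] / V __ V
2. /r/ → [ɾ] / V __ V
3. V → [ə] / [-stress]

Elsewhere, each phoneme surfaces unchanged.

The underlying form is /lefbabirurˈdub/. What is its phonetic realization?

/l/ (word-initial) is unaffected → [l].
Rule 3 applies to /e/ (between /l/ and /f/: in an unstressed syllable) → [ə].
/f/ (between /e/ and /b/) is unaffected → [f].
/b/ — between /f/ and /a/; rule 1 does not apply here → [b].
/a/ meets the environment for rule 3 (in an unstressed syllable) → [ə].
Rule 1 applies to /b/ (between /a/ and /i/: between two vowels) → [β].
/i/ meets the environment for rule 3 (in an unstressed syllable) → [ə].
/r/ — between /i/ and /u/, between two vowels — surfaces as [ɾ] (rule 2).
/u/ (between /r/ and /r/) occurs in an unstressed syllable → [ə] by rule 3.
/r/ (between /u/ and /d/) fails the environment for rule 2, so it stays [r].
/d/ (between /r/ and /u/): rule 1 targets it, but not between two vowels → unchanged [d].
/u/ (between /d/ and /b/) fails the environment for rule 3, so it stays [u].
/b/ (word-final) is in the target of rule 1 but the environment (between two vowels) is not met → [b].

[ləfbəβəɾərˈdub]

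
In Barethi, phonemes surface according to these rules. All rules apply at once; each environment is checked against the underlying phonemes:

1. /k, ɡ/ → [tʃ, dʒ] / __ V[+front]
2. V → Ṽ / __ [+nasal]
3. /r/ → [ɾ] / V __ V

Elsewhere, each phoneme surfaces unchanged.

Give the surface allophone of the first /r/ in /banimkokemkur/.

/r/ (word-final) is in the target of rule 3 but the environment (between two vowels) is not met → [r].

[r]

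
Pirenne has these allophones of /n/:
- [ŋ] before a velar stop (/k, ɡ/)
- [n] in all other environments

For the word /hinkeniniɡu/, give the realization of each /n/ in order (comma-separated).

Occurrence 1 (position 3): before a velar stop → [ŋ].
Occurrence 2 (position 6): no conditioning environment matches → elsewhere allophone [n].
Occurrence 3 (position 8): no conditioning environment matches → elsewhere allophone [n].

[ŋ], [n], [n]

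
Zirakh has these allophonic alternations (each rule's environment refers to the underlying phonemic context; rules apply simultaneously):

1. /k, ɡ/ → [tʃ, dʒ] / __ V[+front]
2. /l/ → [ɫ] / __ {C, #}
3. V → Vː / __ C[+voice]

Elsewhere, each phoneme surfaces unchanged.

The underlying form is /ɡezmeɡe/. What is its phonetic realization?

[dʒeːzmeːdʒe]

Rule 1 applies to /ɡ/ (word-initial: before a front vowel) → [dʒ].
Rule 3 applies to /e/ (between /ɡ/ and /z/: before a voiced consonant) → [eː].
Rule 3 applies to /e/ (between /m/ and /ɡ/: before a voiced consonant) → [eː].
/ɡ/ — between /e/ and /e/, before a front vowel — surfaces as [dʒ] (rule 1).
/e/ — word-final; rule 3 does not apply here → [e].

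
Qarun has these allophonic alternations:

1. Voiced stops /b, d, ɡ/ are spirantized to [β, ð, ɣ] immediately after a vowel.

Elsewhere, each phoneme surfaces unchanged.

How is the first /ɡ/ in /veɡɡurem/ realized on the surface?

[ɣ]

/ɡ/ meets the environment for rule 1 (immediately after a vowel) → [ɣ].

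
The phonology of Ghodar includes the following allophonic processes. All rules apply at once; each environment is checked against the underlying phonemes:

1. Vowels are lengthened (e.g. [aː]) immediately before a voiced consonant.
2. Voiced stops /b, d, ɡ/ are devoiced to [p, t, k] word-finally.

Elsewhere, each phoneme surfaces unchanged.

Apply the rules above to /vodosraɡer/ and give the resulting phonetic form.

[voːdosraːɡeːr]

/v/ stays [v].
/o/ — between /v/ and /d/, before a voiced consonant — surfaces as [oː] (rule 1).
/d/ (between /o/ and /o/) fails the environment for rule 2, so it stays [d].
/o/ (between /d/ and /s/) is in the target of rule 1 but the environment (before a voiced consonant) is not met → [o].
/s/ — not in any rule's target class → [s].
/r/ — not in any rule's target class → [r].
/a/ — between /r/ and /ɡ/, before a voiced consonant — surfaces as [aː] (rule 1).
/ɡ/ (between /a/ and /e/) is in the target of rule 2 but the environment (word-finally) is not met → [ɡ].
/e/ (between /ɡ/ and /r/) occurs before a voiced consonant → [eː] by rule 1.
/r/ (word-final) is unaffected → [r].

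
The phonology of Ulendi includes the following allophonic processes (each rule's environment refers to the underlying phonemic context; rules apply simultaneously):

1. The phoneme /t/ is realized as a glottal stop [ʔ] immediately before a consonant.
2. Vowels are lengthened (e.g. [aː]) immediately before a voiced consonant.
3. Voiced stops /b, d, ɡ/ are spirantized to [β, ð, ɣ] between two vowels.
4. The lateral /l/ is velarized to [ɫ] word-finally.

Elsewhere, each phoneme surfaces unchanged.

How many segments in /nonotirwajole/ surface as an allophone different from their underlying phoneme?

Segments that undergo a rule: /o/ → [oː] (rule 2); /i/ → [iː] (rule 2); /a/ → [aː] (rule 2); /o/ → [oː] (rule 2).
All other segments surface unchanged.

4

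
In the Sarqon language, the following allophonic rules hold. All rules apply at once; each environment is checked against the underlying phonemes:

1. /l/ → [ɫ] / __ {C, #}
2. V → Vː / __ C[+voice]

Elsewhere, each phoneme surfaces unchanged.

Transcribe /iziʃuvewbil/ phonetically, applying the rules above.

/i/ meets the environment for rule 2 (before a voiced consonant) → [iː].
/z/ (between /i/ and /i/) is unaffected → [z].
/i/ (between /z/ and /ʃ/): rule 2 targets it, but not before a voiced consonant → unchanged [i].
/ʃ/ — not in any rule's target class → [ʃ].
Rule 2 applies to /u/ (between /ʃ/ and /v/: before a voiced consonant) → [uː].
/v/ — not in any rule's target class → [v].
/e/ meets the environment for rule 2 (before a voiced consonant) → [eː].
/w/ stays [w].
/b/ (between /w/ and /i/) is unaffected → [b].
/i/ (between /b/ and /l/): before a voiced consonant, so rule 2 applies → [iː].
/l/ (word-final): word-finally or immediately before a consonant, so rule 1 applies → [ɫ].

[iːziʃuːveːwbiːɫ]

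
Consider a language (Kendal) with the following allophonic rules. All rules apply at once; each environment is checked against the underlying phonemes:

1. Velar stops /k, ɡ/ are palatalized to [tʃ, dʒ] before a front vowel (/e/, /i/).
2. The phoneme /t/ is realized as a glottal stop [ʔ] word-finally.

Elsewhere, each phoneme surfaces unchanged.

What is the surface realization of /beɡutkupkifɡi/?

[beɡutkuptʃifdʒi]

/b/ stays [b].
/e/ (between /b/ and /ɡ/): no rule targets it → [e].
/ɡ/ (between /e/ and /u/): rule 1 targets it, but not before a front vowel → unchanged [ɡ].
/u/ — not in any rule's target class → [u].
/t/ (between /u/ and /k/): rule 2 targets it, but not word-finally → unchanged [t].
/k/ (between /t/ and /u/): rule 1 targets it, but not before a front vowel → unchanged [k].
/u/ — not in any rule's target class → [u].
/p/ (between /u/ and /k/) is unaffected → [p].
/k/ meets the environment for rule 1 (before a front vowel) → [tʃ].
/i/ — not in any rule's target class → [i].
/f/ stays [f].
/ɡ/ (between /f/ and /i/) occurs before a front vowel → [dʒ] by rule 1.
/i/ stays [i].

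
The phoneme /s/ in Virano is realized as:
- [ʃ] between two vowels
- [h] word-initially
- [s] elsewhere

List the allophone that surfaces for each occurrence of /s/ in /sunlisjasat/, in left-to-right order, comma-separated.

[h], [s], [ʃ]

Occurrence 1 (position 1): word-initially → [h].
Occurrence 2 (position 6): no conditioning environment matches → elsewhere allophone [s].
Occurrence 3 (position 9): between two vowels → [ʃ].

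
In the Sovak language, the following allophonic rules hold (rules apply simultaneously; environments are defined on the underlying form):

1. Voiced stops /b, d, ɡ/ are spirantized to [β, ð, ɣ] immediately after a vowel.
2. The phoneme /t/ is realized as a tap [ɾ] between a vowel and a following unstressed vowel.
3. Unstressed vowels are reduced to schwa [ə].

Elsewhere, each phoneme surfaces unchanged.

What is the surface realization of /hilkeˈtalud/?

/h/ (word-initial): no rule targets it → [h].
/i/ meets the environment for rule 3 (in an unstressed syllable) → [ə].
/l/ stays [l].
/k/ — not in any rule's target class → [k].
Rule 3 applies to /e/ (between /k/ and /t/: in an unstressed syllable) → [ə].
/t/ (between /e/ and /a/): rule 2 targets it, but not between a vowel and a following unstressed vowel → unchanged [t].
/a/ (between /t/ and /l/) fails the environment for rule 3, so it stays [a].
/l/ — not in any rule's target class → [l].
/u/ meets the environment for rule 3 (in an unstressed syllable) → [ə].
/d/ — word-final, immediately after a vowel — surfaces as [ð] (rule 1).

[həlkəˈtaləð]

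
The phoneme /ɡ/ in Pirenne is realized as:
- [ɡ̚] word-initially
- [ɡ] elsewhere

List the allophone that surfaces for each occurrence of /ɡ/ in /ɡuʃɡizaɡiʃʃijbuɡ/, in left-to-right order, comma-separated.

[ɡ̚], [ɡ], [ɡ], [ɡ]

Occurrence 1 (position 1): word-initially → [ɡ̚].
Occurrence 2 (position 4): no conditioning environment matches → elsewhere allophone [ɡ].
Occurrence 3 (position 8): no conditioning environment matches → elsewhere allophone [ɡ].
Occurrence 4 (position 16): no conditioning environment matches → elsewhere allophone [ɡ].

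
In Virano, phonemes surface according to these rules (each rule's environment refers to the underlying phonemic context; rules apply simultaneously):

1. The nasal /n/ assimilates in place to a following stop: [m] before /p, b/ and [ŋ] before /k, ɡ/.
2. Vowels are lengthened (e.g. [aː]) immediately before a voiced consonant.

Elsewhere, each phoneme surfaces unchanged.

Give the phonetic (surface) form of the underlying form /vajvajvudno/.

/a/ meets the environment for rule 2 (before a voiced consonant) → [aː].
Rule 2 applies to /a/ (between /v/ and /j/: before a voiced consonant) → [aː].
/u/ (between /v/ and /d/) occurs before a voiced consonant → [uː] by rule 2.
/n/ (between /d/ and /o/): rule 1 targets it, but not before a labial or velar stop → unchanged [n].
/o/ (word-final) fails the environment for rule 2, so it stays [o].

[vaːjvaːjvuːdno]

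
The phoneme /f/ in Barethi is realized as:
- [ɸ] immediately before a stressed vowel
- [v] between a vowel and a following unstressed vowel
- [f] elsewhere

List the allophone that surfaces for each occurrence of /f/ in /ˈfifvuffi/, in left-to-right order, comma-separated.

Occurrence 1 (position 1): immediately before a stressed vowel → [ɸ].
Occurrence 2 (position 3): no conditioning environment matches → elsewhere allophone [f].
Occurrence 3 (position 6): no conditioning environment matches → elsewhere allophone [f].
Occurrence 4 (position 7): no conditioning environment matches → elsewhere allophone [f].

[ɸ], [f], [f], [f]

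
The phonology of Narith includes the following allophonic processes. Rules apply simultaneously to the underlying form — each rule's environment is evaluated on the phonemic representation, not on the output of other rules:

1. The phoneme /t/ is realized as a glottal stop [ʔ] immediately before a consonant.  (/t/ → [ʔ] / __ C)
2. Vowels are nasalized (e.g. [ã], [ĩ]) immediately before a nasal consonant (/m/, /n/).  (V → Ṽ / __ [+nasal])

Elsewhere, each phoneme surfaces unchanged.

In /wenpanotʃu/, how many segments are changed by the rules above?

3

Segments that undergo a rule: /e/ → [ẽ] (rule 2); /a/ → [ã] (rule 2); /t/ → [ʔ] (rule 1).
All other segments surface unchanged.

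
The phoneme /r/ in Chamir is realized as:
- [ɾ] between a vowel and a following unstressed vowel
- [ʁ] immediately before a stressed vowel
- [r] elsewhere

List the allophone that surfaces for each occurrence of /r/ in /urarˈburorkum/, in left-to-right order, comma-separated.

[ɾ], [r], [ɾ], [r]

Occurrence 1 (position 2): between a vowel and a following unstressed vowel → [ɾ].
Occurrence 2 (position 4): no conditioning environment matches → elsewhere allophone [r].
Occurrence 3 (position 7): between a vowel and a following unstressed vowel → [ɾ].
Occurrence 4 (position 9): no conditioning environment matches → elsewhere allophone [r].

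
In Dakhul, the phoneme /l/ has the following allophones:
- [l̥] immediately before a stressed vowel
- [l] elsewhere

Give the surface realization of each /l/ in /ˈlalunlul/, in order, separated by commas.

[l̥], [l], [l], [l]

Occurrence 1 (position 1): immediately before a stressed vowel → [l̥].
Occurrence 2 (position 3): no conditioning environment matches → elsewhere allophone [l].
Occurrence 3 (position 6): no conditioning environment matches → elsewhere allophone [l].
Occurrence 4 (position 8): no conditioning environment matches → elsewhere allophone [l].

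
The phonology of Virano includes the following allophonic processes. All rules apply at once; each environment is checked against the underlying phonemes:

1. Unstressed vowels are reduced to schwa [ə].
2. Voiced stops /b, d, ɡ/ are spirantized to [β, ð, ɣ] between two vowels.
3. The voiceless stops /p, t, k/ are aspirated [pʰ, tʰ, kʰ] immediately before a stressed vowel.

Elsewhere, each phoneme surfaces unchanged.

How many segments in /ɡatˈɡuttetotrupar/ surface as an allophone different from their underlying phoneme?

5

Segments that undergo a rule: /a/ → [ə] (rule 1); /e/ → [ə] (rule 1); /o/ → [ə] (rule 1); /u/ → [ə] (rule 1); /a/ → [ə] (rule 1).
All other segments surface unchanged.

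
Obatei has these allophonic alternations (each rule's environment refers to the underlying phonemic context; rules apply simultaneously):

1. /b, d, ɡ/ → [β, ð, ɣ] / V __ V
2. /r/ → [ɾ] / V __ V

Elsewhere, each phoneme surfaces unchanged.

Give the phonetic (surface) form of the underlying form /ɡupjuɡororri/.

[ɡupjuɣoɾorri]

/ɡ/ (word-initial): rule 1 targets it, but not between two vowels → unchanged [ɡ].
/u/ (between /ɡ/ and /p/) is unaffected → [u].
/p/ (between /u/ and /j/) is unaffected → [p].
/j/ (between /p/ and /u/): no rule targets it → [j].
/u/ stays [u].
Rule 1 applies to /ɡ/ (between /u/ and /o/: between two vowels) → [ɣ].
/o/ — not in any rule's target class → [o].
/r/ — between /o/ and /o/, between two vowels — surfaces as [ɾ] (rule 2).
/o/ (between /r/ and /r/): no rule targets it → [o].
/r/ (between /o/ and /r/) is in the target of rule 2 but the environment (between two vowels) is not met → [r].
/r/ — between /r/ and /i/; rule 2 does not apply here → [r].
/i/ (word-final) is unaffected → [i].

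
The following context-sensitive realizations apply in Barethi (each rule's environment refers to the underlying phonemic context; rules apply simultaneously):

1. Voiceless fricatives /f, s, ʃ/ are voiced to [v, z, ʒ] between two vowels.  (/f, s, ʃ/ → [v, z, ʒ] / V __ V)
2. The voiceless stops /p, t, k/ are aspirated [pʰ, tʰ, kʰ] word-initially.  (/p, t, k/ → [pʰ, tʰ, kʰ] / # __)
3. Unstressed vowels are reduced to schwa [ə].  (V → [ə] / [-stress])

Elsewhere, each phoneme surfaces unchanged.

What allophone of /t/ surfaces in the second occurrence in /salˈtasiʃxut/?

/t/ — word-final; rule 2 does not apply here → [t].

[t]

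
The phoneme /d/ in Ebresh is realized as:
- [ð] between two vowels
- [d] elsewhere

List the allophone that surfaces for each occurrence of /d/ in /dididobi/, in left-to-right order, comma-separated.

[d], [ð], [ð]

Occurrence 1 (position 1): no conditioning environment matches → elsewhere allophone [d].
Occurrence 2 (position 3): between two vowels → [ð].
Occurrence 3 (position 5): between two vowels → [ð].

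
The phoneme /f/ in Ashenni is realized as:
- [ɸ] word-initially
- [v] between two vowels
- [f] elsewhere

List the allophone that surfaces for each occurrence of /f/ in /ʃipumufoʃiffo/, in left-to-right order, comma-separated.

[v], [f], [f]

Occurrence 1 (position 7): between two vowels → [v].
Occurrence 2 (position 11): no conditioning environment matches → elsewhere allophone [f].
Occurrence 3 (position 12): no conditioning environment matches → elsewhere allophone [f].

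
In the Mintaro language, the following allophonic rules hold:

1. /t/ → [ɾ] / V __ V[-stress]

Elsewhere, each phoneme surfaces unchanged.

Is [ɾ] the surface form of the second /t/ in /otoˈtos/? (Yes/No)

/t/ (between /o/ and /o/): rule 1 targets it, but not between a vowel and a following unstressed vowel → unchanged [t].
The actual realization is [t], not [ɾ].

No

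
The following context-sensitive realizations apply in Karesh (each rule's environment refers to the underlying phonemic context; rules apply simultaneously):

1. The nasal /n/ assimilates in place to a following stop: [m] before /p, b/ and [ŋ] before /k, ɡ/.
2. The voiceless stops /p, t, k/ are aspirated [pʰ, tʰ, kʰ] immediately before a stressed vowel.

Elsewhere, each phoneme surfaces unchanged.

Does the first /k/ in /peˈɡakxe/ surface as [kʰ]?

/k/ (between /a/ and /x/): rule 2 targets it, but not immediately before a stressed vowel → unchanged [k].
The actual realization is [k], not [kʰ].

No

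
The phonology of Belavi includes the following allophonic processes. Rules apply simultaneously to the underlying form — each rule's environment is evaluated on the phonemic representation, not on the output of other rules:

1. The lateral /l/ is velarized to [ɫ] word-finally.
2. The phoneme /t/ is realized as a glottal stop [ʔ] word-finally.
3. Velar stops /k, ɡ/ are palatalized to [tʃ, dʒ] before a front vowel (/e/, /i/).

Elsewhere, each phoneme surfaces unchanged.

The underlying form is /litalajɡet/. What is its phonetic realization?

[litalajdʒeʔ]

/l/ (word-initial): rule 1 targets it, but not word-finally → unchanged [l].
/t/ (between /i/ and /a/): rule 2 targets it, but not word-finally → unchanged [t].
/l/ (between /a/ and /a/): rule 1 targets it, but not word-finally → unchanged [l].
/ɡ/ meets the environment for rule 3 (before a front vowel) → [dʒ].
/t/ — word-final, word-finally — surfaces as [ʔ] (rule 2).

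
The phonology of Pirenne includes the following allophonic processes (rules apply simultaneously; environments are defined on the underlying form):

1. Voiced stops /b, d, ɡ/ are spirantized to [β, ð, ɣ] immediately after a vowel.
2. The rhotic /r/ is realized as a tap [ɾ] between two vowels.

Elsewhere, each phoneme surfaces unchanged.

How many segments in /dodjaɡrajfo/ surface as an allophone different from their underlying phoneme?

2

Segments that undergo a rule: /d/ → [ð] (rule 1); /ɡ/ → [ɣ] (rule 1).
All other segments surface unchanged.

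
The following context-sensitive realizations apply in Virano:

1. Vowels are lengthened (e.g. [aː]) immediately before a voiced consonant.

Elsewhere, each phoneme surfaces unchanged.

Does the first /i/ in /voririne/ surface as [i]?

/i/ (between /r/ and /r/): before a voiced consonant, so rule 1 applies → [iː].
The actual realization is [iː], not [i].

No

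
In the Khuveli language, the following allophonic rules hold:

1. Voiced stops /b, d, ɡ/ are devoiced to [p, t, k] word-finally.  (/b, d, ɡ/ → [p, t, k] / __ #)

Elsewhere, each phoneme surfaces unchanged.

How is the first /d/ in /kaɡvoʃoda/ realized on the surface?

[d]

/d/ (between /o/ and /a/): rule 1 targets it, but not word-finally → unchanged [d].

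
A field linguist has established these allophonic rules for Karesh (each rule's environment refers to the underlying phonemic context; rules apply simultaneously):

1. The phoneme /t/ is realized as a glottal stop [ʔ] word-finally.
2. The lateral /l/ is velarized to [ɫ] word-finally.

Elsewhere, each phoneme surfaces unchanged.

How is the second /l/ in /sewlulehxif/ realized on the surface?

[l]

/l/ (between /u/ and /e/) fails the environment for rule 2, so it stays [l].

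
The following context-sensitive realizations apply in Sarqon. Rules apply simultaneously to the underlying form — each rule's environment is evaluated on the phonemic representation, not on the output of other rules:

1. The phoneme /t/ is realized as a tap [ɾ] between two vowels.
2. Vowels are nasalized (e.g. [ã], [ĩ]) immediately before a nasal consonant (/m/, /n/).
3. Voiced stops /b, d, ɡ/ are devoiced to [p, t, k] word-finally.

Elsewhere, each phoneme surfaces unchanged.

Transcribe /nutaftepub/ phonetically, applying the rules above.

/n/ (word-initial): no rule targets it → [n].
/u/ (between /n/ and /t/): rule 2 targets it, but not before a nasal consonant → unchanged [u].
/t/ meets the environment for rule 1 (between two vowels) → [ɾ].
/a/ (between /t/ and /f/) is in the target of rule 2 but the environment (before a nasal consonant) is not met → [a].
/f/ — not in any rule's target class → [f].
/t/ (between /f/ and /e/) fails the environment for rule 1, so it stays [t].
/e/ — between /t/ and /p/; rule 2 does not apply here → [e].
/p/ (between /e/ and /u/) is unaffected → [p].
/u/ (between /p/ and /b/) fails the environment for rule 2, so it stays [u].
/b/ — word-final, word-finally — surfaces as [p] (rule 3).

[nuɾaftepup]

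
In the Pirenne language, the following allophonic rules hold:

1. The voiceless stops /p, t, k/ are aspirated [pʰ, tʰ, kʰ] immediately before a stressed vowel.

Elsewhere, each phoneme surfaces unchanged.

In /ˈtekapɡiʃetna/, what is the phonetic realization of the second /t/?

/t/ (between /e/ and /n/) is in the target of rule 1 but the environment (immediately before a stressed vowel) is not met → [t].

[t]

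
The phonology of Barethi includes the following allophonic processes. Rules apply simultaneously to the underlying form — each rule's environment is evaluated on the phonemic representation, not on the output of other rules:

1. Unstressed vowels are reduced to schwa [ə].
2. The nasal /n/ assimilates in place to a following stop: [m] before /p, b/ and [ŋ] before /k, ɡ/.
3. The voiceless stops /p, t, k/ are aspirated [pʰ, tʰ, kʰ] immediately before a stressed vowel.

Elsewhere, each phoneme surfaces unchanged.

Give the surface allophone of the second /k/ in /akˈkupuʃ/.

[kʰ]

Rule 3 applies to /k/ (between /k/ and /u/: immediately before a stressed vowel) → [kʰ].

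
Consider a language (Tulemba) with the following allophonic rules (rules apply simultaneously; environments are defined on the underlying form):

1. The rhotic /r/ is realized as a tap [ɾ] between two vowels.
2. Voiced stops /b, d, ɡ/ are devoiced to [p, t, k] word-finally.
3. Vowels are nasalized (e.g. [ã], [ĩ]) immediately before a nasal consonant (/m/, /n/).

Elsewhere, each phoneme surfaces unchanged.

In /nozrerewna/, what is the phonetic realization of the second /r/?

/r/ meets the environment for rule 1 (between two vowels) → [ɾ].

[ɾ]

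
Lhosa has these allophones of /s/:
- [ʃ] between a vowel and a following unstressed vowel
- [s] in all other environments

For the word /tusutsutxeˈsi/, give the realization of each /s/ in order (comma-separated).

Occurrence 1 (position 3): between a vowel and a following unstressed vowel → [ʃ].
Occurrence 2 (position 6): no conditioning environment matches → elsewhere allophone [s].
Occurrence 3 (position 11): no conditioning environment matches → elsewhere allophone [s].

[ʃ], [s], [s]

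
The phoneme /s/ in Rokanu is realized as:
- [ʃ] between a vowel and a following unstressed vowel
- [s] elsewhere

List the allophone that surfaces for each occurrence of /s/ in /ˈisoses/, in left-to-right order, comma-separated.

[ʃ], [ʃ], [s]

Occurrence 1 (position 2): between a vowel and a following unstressed vowel → [ʃ].
Occurrence 2 (position 4): between a vowel and a following unstressed vowel → [ʃ].
Occurrence 3 (position 6): no conditioning environment matches → elsewhere allophone [s].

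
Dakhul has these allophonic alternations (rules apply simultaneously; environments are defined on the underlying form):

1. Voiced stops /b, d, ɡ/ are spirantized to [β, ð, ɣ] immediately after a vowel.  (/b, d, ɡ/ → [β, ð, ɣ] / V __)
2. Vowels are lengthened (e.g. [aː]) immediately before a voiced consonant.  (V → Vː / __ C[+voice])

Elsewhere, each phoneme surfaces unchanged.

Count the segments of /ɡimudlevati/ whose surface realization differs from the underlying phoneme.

Segments that undergo a rule: /i/ → [iː] (rule 2); /u/ → [uː] (rule 2); /d/ → [ð] (rule 1); /e/ → [eː] (rule 2).
All other segments surface unchanged.

4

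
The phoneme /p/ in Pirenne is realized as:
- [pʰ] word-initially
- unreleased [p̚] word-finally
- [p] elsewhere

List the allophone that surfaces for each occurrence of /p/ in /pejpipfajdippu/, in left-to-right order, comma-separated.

Occurrence 1 (position 1): word-initially → [pʰ].
Occurrence 2 (position 4): no conditioning environment matches → elsewhere allophone [p].
Occurrence 3 (position 6): no conditioning environment matches → elsewhere allophone [p].
Occurrence 4 (position 12): no conditioning environment matches → elsewhere allophone [p].
Occurrence 5 (position 13): no conditioning environment matches → elsewhere allophone [p].

[pʰ], [p], [p], [p], [p]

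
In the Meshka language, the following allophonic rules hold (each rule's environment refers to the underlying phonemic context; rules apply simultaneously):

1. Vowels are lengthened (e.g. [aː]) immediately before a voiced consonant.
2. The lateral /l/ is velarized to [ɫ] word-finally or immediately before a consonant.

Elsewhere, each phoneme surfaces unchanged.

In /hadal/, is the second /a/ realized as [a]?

No

Rule 1 applies to /a/ (between /d/ and /l/: before a voiced consonant) → [aː].
The actual realization is [aː], not [a].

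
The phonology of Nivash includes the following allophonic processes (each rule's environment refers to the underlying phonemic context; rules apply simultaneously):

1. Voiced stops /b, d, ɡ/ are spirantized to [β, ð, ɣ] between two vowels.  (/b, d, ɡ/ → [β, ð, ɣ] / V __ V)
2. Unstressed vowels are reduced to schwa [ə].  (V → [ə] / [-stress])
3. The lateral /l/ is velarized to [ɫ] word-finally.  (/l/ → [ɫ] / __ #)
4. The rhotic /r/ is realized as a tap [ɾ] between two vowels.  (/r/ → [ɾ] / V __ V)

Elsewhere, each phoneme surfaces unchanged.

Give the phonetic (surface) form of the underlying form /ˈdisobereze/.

/d/ (word-initial): rule 1 targets it, but not between two vowels → unchanged [d].
/i/ — between /d/ and /s/; rule 2 does not apply here → [i].
/s/ stays [s].
/o/ meets the environment for rule 2 (in an unstressed syllable) → [ə].
/b/ — between /o/ and /e/, between two vowels — surfaces as [β] (rule 1).
/e/ (between /b/ and /r/) occurs in an unstressed syllable → [ə] by rule 2.
/r/ — between /e/ and /e/, between two vowels — surfaces as [ɾ] (rule 4).
/e/ (between /r/ and /z/): in an unstressed syllable, so rule 2 applies → [ə].
/z/ stays [z].
/e/ — word-final, in an unstressed syllable — surfaces as [ə] (rule 2).

[ˈdisəβəɾəzə]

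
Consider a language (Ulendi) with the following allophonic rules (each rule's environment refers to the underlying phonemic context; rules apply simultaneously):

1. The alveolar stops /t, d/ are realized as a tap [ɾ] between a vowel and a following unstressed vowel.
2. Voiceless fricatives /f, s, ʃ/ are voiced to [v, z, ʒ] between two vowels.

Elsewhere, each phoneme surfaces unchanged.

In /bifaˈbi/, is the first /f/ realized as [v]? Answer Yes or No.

Rule 2 applies to /f/ (between /i/ and /a/: between two vowels) → [v].
The actual realization is [v], which matches [v].

Yes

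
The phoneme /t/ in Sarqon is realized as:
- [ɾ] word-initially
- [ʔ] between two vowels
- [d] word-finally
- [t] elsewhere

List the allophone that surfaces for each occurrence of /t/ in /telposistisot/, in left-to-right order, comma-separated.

Occurrence 1 (position 1): word-initially → [ɾ].
Occurrence 2 (position 9): no conditioning environment matches → elsewhere allophone [t].
Occurrence 3 (position 13): word-finally → [d].

[ɾ], [t], [d]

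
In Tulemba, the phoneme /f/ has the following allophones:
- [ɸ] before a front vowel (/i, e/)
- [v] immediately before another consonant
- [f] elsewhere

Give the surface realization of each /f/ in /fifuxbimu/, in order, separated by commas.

[ɸ], [f]

Occurrence 1 (position 1): before a front vowel (/i, e/) → [ɸ].
Occurrence 2 (position 3): no conditioning environment matches → elsewhere allophone [f].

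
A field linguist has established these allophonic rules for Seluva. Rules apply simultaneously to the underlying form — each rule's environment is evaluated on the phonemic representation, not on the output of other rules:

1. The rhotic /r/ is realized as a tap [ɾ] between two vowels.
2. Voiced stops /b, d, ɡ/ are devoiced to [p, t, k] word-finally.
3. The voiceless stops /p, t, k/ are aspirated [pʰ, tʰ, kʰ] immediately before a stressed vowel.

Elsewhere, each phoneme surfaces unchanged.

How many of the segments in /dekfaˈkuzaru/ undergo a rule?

Segments that undergo a rule: /k/ → [kʰ] (rule 3); /r/ → [ɾ] (rule 1).
All other segments surface unchanged.

2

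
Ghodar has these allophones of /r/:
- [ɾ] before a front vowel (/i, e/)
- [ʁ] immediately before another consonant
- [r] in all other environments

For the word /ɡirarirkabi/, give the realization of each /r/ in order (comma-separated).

Occurrence 1 (position 3): no conditioning environment matches → elsewhere allophone [r].
Occurrence 2 (position 5): before a front vowel (/i, e/) → [ɾ].
Occurrence 3 (position 7): immediately before another consonant → [ʁ].

[r], [ɾ], [ʁ]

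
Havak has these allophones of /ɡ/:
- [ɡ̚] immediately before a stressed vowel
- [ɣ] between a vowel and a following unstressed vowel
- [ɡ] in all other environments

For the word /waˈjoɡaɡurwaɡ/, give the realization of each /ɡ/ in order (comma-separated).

Occurrence 1 (position 5): between a vowel and a following unstressed vowel → [ɣ].
Occurrence 2 (position 7): between a vowel and a following unstressed vowel → [ɣ].
Occurrence 3 (position 12): no conditioning environment matches → elsewhere allophone [ɡ].

[ɣ], [ɣ], [ɡ]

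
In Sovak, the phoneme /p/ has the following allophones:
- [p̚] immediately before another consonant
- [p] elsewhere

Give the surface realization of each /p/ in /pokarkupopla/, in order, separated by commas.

Occurrence 1 (position 1): no conditioning environment matches → elsewhere allophone [p].
Occurrence 2 (position 8): no conditioning environment matches → elsewhere allophone [p].
Occurrence 3 (position 10): immediately before another consonant → [p̚].

[p], [p], [p̚]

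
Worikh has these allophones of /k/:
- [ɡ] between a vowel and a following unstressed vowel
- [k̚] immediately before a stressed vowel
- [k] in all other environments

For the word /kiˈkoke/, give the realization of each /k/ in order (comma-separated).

Occurrence 1 (position 1): no conditioning environment matches → elsewhere allophone [k].
Occurrence 2 (position 3): immediately before a stressed vowel → [k̚].
Occurrence 3 (position 5): between a vowel and a following unstressed vowel → [ɡ].

[k], [k̚], [ɡ]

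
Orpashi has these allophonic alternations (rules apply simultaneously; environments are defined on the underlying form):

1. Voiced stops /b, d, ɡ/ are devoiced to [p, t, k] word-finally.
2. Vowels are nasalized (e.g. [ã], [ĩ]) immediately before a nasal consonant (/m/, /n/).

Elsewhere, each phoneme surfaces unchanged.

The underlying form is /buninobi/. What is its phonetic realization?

/b/ (word-initial): rule 1 targets it, but not word-finally → unchanged [b].
/u/ meets the environment for rule 2 (before a nasal consonant) → [ũ].
/n/ stays [n].
/i/ (between /n/ and /n/) occurs before a nasal consonant → [ĩ] by rule 2.
/n/ stays [n].
/o/ (between /n/ and /b/) is in the target of rule 2 but the environment (before a nasal consonant) is not met → [o].
/b/ (between /o/ and /i/) fails the environment for rule 1, so it stays [b].
/i/ — word-final; rule 2 does not apply here → [i].

[bũnĩnobi]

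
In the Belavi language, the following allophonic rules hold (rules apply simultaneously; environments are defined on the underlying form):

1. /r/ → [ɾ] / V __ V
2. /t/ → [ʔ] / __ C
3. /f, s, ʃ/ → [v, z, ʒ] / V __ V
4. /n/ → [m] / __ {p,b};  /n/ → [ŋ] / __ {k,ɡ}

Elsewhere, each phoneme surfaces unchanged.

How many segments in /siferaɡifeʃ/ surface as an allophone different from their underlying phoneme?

Segments that undergo a rule: /f/ → [v] (rule 3); /r/ → [ɾ] (rule 1); /f/ → [v] (rule 3).
All other segments surface unchanged.

3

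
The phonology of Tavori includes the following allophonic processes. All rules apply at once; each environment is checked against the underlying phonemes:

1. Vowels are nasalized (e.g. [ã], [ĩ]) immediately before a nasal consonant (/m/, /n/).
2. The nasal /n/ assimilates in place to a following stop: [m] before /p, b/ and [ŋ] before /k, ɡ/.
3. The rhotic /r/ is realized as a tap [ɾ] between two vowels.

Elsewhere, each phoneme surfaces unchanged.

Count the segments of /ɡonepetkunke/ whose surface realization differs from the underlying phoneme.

3

Segments that undergo a rule: /o/ → [õ] (rule 1); /u/ → [ũ] (rule 1); /n/ → [ŋ] (rule 2).
All other segments surface unchanged.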